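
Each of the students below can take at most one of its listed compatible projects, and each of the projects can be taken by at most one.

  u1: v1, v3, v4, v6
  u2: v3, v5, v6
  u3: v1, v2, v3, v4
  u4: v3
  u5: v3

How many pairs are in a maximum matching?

Unit-capacity flow: source→left, listed edges, right→sink; max matching = max flow.
Augmenting path u1→v1 (+1); matched 1.
Augmenting path u2→v3 (+1); matched 2.
Augmenting path u3→v2 (+1); matched 3.
Augmenting path u4→v3→u2→v5 (+1); matched 4.
No augmenting path remains; maximum matching = 4.
König certificate: {u1, u2, u3, v3} is a vertex cover of size 4 (every listed pair touches it), so no matching can be larger.

4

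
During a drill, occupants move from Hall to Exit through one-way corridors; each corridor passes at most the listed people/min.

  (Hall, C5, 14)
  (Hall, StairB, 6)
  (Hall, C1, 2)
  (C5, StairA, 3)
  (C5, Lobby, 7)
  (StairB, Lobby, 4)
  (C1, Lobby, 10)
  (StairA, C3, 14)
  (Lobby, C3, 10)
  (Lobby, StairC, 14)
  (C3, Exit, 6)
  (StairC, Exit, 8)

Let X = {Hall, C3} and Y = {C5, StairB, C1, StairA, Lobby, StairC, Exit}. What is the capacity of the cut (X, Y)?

Edges leaving {Hall, C3}: Hall→C5 (14), Hall→StairB (6), Hall→C1 (2), C3→Exit (6).
Cut capacity = 14 + 6 + 2 + 6 = 28.

28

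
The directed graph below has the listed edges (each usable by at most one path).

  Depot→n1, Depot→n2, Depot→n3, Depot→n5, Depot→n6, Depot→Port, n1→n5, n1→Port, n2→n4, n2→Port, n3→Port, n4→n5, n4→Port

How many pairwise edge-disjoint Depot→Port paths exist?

4

Assign every edge capacity 1; by Menger, the answer equals the max flow.
Path Depot→Port (+1); total 1.
Path Depot→n1→Port (+1); total 2.
Path Depot→n2→Port (+1); total 3.
Path Depot→n3→Port (+1); total 4.
No residual Depot→Port path; max flow = 4.
Certifying cut of size 4: {Depot→Port, Depot→n1, Depot→n2, Depot→n3}.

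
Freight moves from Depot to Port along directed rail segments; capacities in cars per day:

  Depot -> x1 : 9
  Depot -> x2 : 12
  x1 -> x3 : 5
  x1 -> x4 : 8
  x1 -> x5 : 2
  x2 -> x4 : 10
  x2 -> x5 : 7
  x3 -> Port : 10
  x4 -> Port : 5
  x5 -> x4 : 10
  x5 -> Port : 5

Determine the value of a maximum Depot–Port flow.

Augment Depot→x1→x3→Port: bottleneck 5, flow now 5.
Augment Depot→x1→x4→Port: bottleneck 4, flow now 9.
Augment Depot→x2→x4→Port: bottleneck 1, flow now 10.
Augment Depot→x2→x5→Port: bottleneck 5, flow now 15.
No augmenting path remains; maximum flow = 15.
In the residual graph, reachable from Depot: {Depot, x1, x2, x4, x5}.
Min-cut edges: x1→x3 (5), x4→Port (5), x5→Port (5); capacity 5 + 5 + 5 = 15.
This cut is saturated, so no flow can exceed 15.

15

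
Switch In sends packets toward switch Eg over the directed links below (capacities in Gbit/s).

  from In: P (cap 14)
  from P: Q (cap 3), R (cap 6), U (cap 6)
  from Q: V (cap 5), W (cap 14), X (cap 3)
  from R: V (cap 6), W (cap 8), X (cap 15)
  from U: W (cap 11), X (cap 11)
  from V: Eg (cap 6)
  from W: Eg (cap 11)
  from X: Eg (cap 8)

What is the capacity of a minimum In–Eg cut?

Augment In→P→Q→V→Eg: bottleneck 3, flow now 3.
Augment In→P→R→V→Eg: bottleneck 3, flow now 6.
Augment In→P→R→W→Eg: bottleneck 3, flow now 9.
Augment In→P→U→W→Eg: bottleneck 5, flow now 14.
No augmenting path remains; maximum flow = 14.
By max-flow min-cut, the minimum cut capacity equals the max flow.
In the residual graph, reachable from In: {In}.
Min-cut edges: In→P (14); capacity 14 = 14.

14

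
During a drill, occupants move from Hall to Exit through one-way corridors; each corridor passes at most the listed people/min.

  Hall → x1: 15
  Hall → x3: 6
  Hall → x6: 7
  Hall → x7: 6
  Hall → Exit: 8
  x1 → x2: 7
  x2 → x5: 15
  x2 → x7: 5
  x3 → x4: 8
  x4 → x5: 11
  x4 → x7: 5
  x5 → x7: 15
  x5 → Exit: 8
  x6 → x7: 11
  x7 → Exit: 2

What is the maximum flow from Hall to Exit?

Augment Hall→Exit: bottleneck 8, flow now 8.
Augment Hall→x7→Exit: bottleneck 2, flow now 10.
Augment Hall→x1→x2→x5→Exit: bottleneck 7, flow now 17.
Augment Hall→x3→x4→x5→Exit: bottleneck 1, flow now 18.
No augmenting path remains; maximum flow = 18.
In the residual graph, reachable from Hall: {Hall, x1, x2, x3, x4, x5, x6, x7}.
Min-cut edges: Hall→Exit (8), x5→Exit (8), x7→Exit (2); capacity 8 + 8 + 2 = 18.
This cut is saturated, so no flow can exceed 18.

18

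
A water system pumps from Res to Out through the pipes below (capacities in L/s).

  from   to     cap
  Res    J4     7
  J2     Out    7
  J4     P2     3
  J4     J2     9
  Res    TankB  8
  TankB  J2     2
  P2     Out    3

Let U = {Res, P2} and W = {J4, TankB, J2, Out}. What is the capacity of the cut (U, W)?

18

Edges leaving {Res, P2}: Res→J4 (7), Res→TankB (8), P2→Out (3).
Cut capacity = 7 + 8 + 3 = 18.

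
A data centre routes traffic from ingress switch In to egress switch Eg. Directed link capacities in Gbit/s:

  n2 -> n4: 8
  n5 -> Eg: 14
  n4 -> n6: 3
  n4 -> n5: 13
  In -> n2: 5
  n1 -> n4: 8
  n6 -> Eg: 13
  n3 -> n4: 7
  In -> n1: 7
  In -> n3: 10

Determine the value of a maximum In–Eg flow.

Augment In→n1→n4→n5→Eg: bottleneck 7, flow now 7.
Augment In→n2→n4→n5→Eg: bottleneck 5, flow now 12.
Augment In→n3→n4→n5→Eg: bottleneck 1, flow now 13.
Augment In→n3→n4→n6→Eg: bottleneck 3, flow now 16.
No augmenting path remains; maximum flow = 16.
In the residual graph, reachable from In: {In, n1, n2, n3, n4}.
Min-cut edges: n4→n5 (13), n4→n6 (3); capacity 13 + 3 = 16.
This cut is saturated, so no flow can exceed 16.

16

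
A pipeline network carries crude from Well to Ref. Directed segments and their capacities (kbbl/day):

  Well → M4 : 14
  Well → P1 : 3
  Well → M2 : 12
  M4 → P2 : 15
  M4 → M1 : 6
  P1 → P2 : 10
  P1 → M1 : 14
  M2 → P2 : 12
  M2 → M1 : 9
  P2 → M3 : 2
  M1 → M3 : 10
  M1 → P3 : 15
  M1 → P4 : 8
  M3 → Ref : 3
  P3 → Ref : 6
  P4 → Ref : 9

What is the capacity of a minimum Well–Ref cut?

Augment Well→M4→P2→M3→Ref: bottleneck 2, flow now 2.
Augment Well→M4→M1→M3→Ref: bottleneck 1, flow now 3.
Augment Well→M4→M1→P3→Ref: bottleneck 5, flow now 8.
Augment Well→P1→M1→P3→Ref: bottleneck 1, flow now 9.
Augment Well→P1→M1→P4→Ref: bottleneck 2, flow now 11.
Augment Well→M2→M1→P4→Ref: bottleneck 6, flow now 17.
No augmenting path remains; maximum flow = 17.
By max-flow min-cut, the minimum cut capacity equals the max flow.
In the residual graph, reachable from Well: {Well, M4, P1, M2, P2, M1, M3, P3}.
Min-cut edges: M1→P4 (8), M3→Ref (3), P3→Ref (6); capacity 8 + 3 + 6 = 17.

17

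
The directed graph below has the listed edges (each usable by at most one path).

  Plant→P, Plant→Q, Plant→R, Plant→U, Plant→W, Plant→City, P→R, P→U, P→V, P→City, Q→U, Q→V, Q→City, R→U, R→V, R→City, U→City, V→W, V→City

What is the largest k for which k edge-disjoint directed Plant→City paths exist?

Assign every edge capacity 1; by Menger, the answer equals the max flow.
Path Plant→City (+1); total 1.
Path Plant→P→City (+1); total 2.
Path Plant→Q→City (+1); total 3.
Path Plant→R→City (+1); total 4.
Path Plant→U→City (+1); total 5.
No residual Plant→City path; max flow = 5.
Certifying cut of size 5: {Plant→City, Plant→P, Plant→Q, Plant→R, Plant→U}.

5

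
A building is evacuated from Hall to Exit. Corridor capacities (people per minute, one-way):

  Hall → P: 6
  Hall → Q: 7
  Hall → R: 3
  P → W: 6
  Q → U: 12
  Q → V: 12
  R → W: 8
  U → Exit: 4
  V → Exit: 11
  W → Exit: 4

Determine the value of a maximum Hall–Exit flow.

Augment Hall→P→W→Exit: bottleneck 4, flow now 4.
Augment Hall→Q→U→Exit: bottleneck 4, flow now 8.
Augment Hall→Q→V→Exit: bottleneck 3, flow now 11.
No augmenting path remains; maximum flow = 11.
In the residual graph, reachable from Hall: {Hall, P, R, W}.
Min-cut edges: Hall→Q (7), W→Exit (4); capacity 7 + 4 = 11.
This cut is saturated, so no flow can exceed 11.

11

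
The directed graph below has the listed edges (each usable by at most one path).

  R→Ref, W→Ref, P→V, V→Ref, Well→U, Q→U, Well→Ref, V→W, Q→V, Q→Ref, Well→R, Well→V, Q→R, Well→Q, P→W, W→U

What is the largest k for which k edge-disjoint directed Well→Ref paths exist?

4

Assign every edge capacity 1; by Menger, the answer equals the max flow.
Path Well→Ref (+1); total 1.
Path Well→Q→Ref (+1); total 2.
Path Well→R→Ref (+1); total 3.
Path Well→V→Ref (+1); total 4.
No residual Well→Ref path; max flow = 4.
Certifying cut of size 4: {Well→Q, Well→R, Well→Ref, Well→V}.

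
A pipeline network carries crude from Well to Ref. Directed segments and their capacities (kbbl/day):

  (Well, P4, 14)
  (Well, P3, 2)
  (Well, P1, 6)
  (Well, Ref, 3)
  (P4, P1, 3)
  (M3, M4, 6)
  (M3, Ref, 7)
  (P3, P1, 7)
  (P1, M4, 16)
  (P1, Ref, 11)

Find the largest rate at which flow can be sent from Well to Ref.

Augment Well→Ref: bottleneck 3, flow now 3.
Augment Well→P1→Ref: bottleneck 6, flow now 9.
Augment Well→P4→P1→Ref: bottleneck 3, flow now 12.
Augment Well→P3→P1→Ref: bottleneck 2, flow now 14.
No augmenting path remains; maximum flow = 14.
In the residual graph, reachable from Well: {Well, P4}.
Min-cut edges: Well→P3 (2), Well→P1 (6), Well→Ref (3), P4→P1 (3); capacity 2 + 6 + 3 + 3 = 14.
This cut is saturated, so no flow can exceed 14.

14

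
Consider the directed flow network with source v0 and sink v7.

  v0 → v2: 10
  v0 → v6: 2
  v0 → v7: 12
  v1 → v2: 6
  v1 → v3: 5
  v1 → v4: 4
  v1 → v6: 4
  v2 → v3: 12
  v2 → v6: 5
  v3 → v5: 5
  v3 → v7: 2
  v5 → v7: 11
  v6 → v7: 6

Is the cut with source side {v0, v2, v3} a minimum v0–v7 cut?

No — its capacity is 26, but the minimum cut has capacity 24.

Given cut capacity: 2 + 12 + 5 + 5 + 2 = 26.
Augment v0→v7: bottleneck 12, flow now 12.
Augment v0→v6→v7: bottleneck 2, flow now 14.
Augment v0→v2→v3→v7: bottleneck 2, flow now 16.
Augment v0→v2→v6→v7: bottleneck 4, flow now 20.
Augment v0→v2→v3→v5→v7: bottleneck 4, flow now 24.
No augmenting path remains; maximum flow = 24.
In the residual graph, reachable from v0: {v0}.
Min-cut edges: v0→v2 (10), v0→v6 (2), v0→v7 (12); capacity 10 + 2 + 12 = 24.
Cut capacity 26 exceeds the max flow 24, so it is not minimum.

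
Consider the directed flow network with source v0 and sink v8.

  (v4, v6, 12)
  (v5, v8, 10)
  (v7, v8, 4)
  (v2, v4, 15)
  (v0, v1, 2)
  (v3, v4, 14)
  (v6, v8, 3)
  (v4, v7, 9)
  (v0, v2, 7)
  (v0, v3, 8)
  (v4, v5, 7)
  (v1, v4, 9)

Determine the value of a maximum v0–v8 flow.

Augment v0→v1→v4→v5→v8: bottleneck 2, flow now 2.
Augment v0→v2→v4→v5→v8: bottleneck 5, flow now 7.
Augment v0→v2→v4→v6→v8: bottleneck 2, flow now 9.
Augment v0→v3→v4→v6→v8: bottleneck 1, flow now 10.
Augment v0→v3→v4→v7→v8: bottleneck 4, flow now 14.
No augmenting path remains; maximum flow = 14.
In the residual graph, reachable from v0: {v0, v1, v2, v3, v4, v6, v7}.
Min-cut edges: v4→v5 (7), v6→v8 (3), v7→v8 (4); capacity 7 + 3 + 4 = 14.
This cut is saturated, so no flow can exceed 14.

14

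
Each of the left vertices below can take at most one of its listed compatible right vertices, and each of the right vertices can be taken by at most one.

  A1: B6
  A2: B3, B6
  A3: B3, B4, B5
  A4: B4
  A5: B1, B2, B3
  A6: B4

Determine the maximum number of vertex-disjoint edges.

5

Unit-capacity flow: source→left, listed edges, right→sink; max matching = max flow.
Augmenting path A1→B6 (+1); matched 1.
Augmenting path A2→B3 (+1); matched 2.
Augmenting path A3→B4 (+1); matched 3.
Augmenting path A5→B1 (+1); matched 4.
Augmenting path A4→B4→A3→B5 (+1); matched 5.
No augmenting path remains; maximum matching = 5.
König certificate: {A1, A2, A3, A5, B4} is a vertex cover of size 5 (every listed pair touches it), so no matching can be larger.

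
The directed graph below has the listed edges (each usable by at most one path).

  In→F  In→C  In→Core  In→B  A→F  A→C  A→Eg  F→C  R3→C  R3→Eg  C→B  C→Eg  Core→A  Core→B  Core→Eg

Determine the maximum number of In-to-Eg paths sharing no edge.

Assign every edge capacity 1; by Menger, the answer equals the max flow.
Path In→C→Eg (+1); total 1.
Path In→Core→Eg (+1); total 2.
No residual In→Eg path; max flow = 2.
Certifying cut of size 2: {C→Eg, In→Core}.

2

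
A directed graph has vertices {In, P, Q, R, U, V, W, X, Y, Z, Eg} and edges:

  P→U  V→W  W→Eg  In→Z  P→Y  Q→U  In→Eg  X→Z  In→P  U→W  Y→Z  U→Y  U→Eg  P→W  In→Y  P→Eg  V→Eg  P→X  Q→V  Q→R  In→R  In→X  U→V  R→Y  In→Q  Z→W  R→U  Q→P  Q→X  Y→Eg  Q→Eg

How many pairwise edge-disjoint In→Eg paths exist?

Assign every edge capacity 1; by Menger, the answer equals the max flow.
Path In→Eg (+1); total 1.
Path In→P→Eg (+1); total 2.
Path In→Q→Eg (+1); total 3.
Path In→Y→Eg (+1); total 4.
Path In→R→U→Eg (+1); total 5.
Path In→Z→W→Eg (+1); total 6.
No residual In→Eg path; max flow = 6.
Certifying cut of size 6: {In→Eg, In→P, In→Q, In→R, In→Y, Z→W}.

6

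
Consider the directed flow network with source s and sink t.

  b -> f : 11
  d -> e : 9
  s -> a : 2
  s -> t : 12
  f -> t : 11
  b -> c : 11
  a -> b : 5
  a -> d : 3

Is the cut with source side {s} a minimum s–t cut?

Given cut capacity: 2 + 12 = 14.
Augment s→t: bottleneck 12, flow now 12.
Augment s→a→b→f→t: bottleneck 2, flow now 14.
No augmenting path remains; maximum flow = 14.
Cut capacity 14 equals the max flow, so it is a minimum cut.

Yes — it is a minimum cut (capacity 14).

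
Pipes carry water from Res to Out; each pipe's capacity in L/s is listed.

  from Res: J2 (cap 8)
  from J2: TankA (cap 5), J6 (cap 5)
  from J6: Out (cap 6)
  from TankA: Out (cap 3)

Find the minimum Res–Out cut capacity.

8

Augment Res→J2→J6→Out: bottleneck 5, flow now 5.
Augment Res→J2→TankA→Out: bottleneck 3, flow now 8.
No augmenting path remains; maximum flow = 8.
By max-flow min-cut, the minimum cut capacity equals the max flow.
In the residual graph, reachable from Res: {Res}.
Min-cut edges: Res→J2 (8); capacity 8 = 8.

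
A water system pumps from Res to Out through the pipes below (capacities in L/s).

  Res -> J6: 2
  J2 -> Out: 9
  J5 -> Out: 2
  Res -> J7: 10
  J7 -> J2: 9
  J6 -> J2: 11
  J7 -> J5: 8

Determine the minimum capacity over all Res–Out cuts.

Augment Res→J7→J2→Out: bottleneck 9, flow now 9.
Augment Res→J7→J5→Out: bottleneck 1, flow now 10.
Augment Res→J6→J2→J7→J5→Out: bottleneck 1, flow now 11. (uses reverse residual edge)
No augmenting path remains; maximum flow = 11.
By max-flow min-cut, the minimum cut capacity equals the max flow.
In the residual graph, reachable from Res: {Res, J7, J6, J2, J5}.
Min-cut edges: J2→Out (9), J5→Out (2); capacity 9 + 2 = 11.

11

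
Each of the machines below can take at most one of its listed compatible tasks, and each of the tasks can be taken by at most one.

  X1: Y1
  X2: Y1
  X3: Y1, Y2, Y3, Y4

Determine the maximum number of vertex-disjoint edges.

2

Unit-capacity flow: source→left, listed edges, right→sink; max matching = max flow.
Augmenting path X1→Y1 (+1); matched 1.
Augmenting path X3→Y2 (+1); matched 2.
No augmenting path remains; maximum matching = 2.
König certificate: {X3, Y1} is a vertex cover of size 2 (every listed pair touches it), so no matching can be larger.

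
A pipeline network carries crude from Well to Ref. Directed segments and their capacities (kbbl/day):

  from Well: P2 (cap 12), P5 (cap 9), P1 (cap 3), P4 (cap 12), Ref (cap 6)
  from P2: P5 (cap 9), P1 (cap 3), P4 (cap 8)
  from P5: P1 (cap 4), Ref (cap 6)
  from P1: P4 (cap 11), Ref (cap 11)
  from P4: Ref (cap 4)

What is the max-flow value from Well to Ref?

Augment Well→Ref: bottleneck 6, flow now 6.
Augment Well→P5→Ref: bottleneck 6, flow now 12.
Augment Well→P1→Ref: bottleneck 3, flow now 15.
Augment Well→P4→Ref: bottleneck 4, flow now 19.
Augment Well→P2→P1→Ref: bottleneck 3, flow now 22.
Augment Well→P5→P1→Ref: bottleneck 3, flow now 25.
Augment Well→P2→P5→P1→Ref: bottleneck 1, flow now 26.
No augmenting path remains; maximum flow = 26.
In the residual graph, reachable from Well: {Well, P2, P5, P4}.
Min-cut edges: Well→P1 (3), Well→Ref (6), P2→P1 (3), P5→P1 (4), P5→Ref (6), P4→Ref (4); capacity 3 + 6 + 3 + 4 + 6 + 4 = 26.
This cut is saturated, so no flow can exceed 26.

26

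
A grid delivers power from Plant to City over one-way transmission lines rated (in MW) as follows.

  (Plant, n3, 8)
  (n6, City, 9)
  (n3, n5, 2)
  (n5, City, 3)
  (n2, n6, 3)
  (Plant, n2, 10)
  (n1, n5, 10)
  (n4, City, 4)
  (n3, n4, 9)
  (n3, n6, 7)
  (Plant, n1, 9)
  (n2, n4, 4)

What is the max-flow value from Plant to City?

16

Augment Plant→n1→n5→City: bottleneck 3, flow now 3.
Augment Plant→n2→n4→City: bottleneck 4, flow now 7.
Augment Plant→n2→n6→City: bottleneck 3, flow now 10.
Augment Plant→n3→n6→City: bottleneck 6, flow now 16.
No augmenting path remains; maximum flow = 16.
In the residual graph, reachable from Plant: {Plant, n1, n2, n3, n4, n5, n6}.
Min-cut edges: n4→City (4), n5→City (3), n6→City (9); capacity 4 + 3 + 9 = 16.
This cut is saturated, so no flow can exceed 16.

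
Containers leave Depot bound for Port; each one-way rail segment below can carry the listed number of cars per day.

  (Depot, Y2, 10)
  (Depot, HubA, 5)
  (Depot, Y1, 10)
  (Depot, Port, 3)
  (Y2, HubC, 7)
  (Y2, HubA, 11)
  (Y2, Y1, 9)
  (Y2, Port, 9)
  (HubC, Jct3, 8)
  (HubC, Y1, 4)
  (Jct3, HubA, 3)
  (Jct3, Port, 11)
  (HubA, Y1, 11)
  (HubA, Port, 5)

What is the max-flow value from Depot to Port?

18

Augment Depot→Port: bottleneck 3, flow now 3.
Augment Depot→Y2→Port: bottleneck 9, flow now 12.
Augment Depot→HubA→Port: bottleneck 5, flow now 17.
Augment Depot→Y2→HubC→Jct3→Port: bottleneck 1, flow now 18.
No augmenting path remains; maximum flow = 18.
In the residual graph, reachable from Depot: {Depot, Y1}.
Min-cut edges: Depot→Y2 (10), Depot→HubA (5), Depot→Port (3); capacity 10 + 5 + 3 = 18.
This cut is saturated, so no flow can exceed 18.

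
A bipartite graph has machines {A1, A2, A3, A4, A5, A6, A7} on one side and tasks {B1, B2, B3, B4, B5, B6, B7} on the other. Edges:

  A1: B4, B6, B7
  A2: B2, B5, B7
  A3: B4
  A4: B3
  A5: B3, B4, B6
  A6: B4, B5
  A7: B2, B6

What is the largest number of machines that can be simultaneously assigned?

6

Unit-capacity flow: source→left, listed edges, right→sink; max matching = max flow.
Augmenting path A1→B4 (+1); matched 1.
Augmenting path A2→B2 (+1); matched 2.
Augmenting path A4→B3 (+1); matched 3.
Augmenting path A5→B6 (+1); matched 4.
Augmenting path A6→B5 (+1); matched 5.
Augmenting path A3→B4→A1→B7 (+1); matched 6.
No augmenting path remains; maximum matching = 6.
König certificate: {B2, B3, B4, B5, B6, B7} is a vertex cover of size 6 (every listed pair touches it), so no matching can be larger.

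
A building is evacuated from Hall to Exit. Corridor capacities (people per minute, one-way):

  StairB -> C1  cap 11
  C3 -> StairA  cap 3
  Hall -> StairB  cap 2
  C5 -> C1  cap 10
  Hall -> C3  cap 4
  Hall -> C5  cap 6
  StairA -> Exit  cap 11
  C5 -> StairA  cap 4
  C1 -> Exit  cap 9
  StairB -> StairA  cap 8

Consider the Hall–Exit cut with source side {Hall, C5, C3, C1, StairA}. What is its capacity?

22

Edges leaving {Hall, C5, C3, C1, StairA}: Hall→StairB (2), C1→Exit (9), StairA→Exit (11).
Cut capacity = 2 + 9 + 11 = 22.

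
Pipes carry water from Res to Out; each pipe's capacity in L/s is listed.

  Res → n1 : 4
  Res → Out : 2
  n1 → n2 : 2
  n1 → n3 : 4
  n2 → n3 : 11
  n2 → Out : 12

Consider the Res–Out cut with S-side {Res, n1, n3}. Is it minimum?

Given cut capacity: 2 + 2 = 4.
Augment Res→Out: bottleneck 2, flow now 2.
Augment Res→n1→n2→Out: bottleneck 2, flow now 4.
No augmenting path remains; maximum flow = 4.
Cut capacity 4 equals the max flow, so it is a minimum cut.

Yes — it is a minimum cut (capacity 4).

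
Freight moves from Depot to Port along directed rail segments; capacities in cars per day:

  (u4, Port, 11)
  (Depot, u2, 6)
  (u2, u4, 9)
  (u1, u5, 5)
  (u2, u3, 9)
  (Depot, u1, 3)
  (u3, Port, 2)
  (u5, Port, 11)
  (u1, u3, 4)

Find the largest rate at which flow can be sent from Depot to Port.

Augment Depot→u1→u3→Port: bottleneck 2, flow now 2.
Augment Depot→u1→u5→Port: bottleneck 1, flow now 3.
Augment Depot→u2→u4→Port: bottleneck 6, flow now 9.
No augmenting path remains; maximum flow = 9.
In the residual graph, reachable from Depot: {Depot}.
Min-cut edges: Depot→u1 (3), Depot→u2 (6); capacity 3 + 6 = 9.
This cut is saturated, so no flow can exceed 9.

9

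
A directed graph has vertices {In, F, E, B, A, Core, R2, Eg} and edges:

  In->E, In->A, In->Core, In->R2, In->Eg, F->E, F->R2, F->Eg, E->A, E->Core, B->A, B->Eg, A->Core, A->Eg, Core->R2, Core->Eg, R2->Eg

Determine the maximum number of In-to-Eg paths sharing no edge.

4

Assign every edge capacity 1; by Menger, the answer equals the max flow.
Path In→Eg (+1); total 1.
Path In→A→Eg (+1); total 2.
Path In→Core→Eg (+1); total 3.
Path In→R2→Eg (+1); total 4.
No residual In→Eg path; max flow = 4.
Certifying cut of size 4: {A→Eg, Core→Eg, In→Eg, R2→Eg}.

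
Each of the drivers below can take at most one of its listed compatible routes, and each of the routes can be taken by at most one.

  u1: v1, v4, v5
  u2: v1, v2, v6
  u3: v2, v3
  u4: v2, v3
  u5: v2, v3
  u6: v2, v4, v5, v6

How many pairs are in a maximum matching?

Unit-capacity flow: source→left, listed edges, right→sink; max matching = max flow.
Augmenting path u1→v1 (+1); matched 1.
Augmenting path u2→v2 (+1); matched 2.
Augmenting path u3→v3 (+1); matched 3.
Augmenting path u6→v4 (+1); matched 4.
Augmenting path u4→v2→u2→v6 (+1); matched 5.
No augmenting path remains; maximum matching = 5.
König certificate: {u1, u2, u6, v2, v3} is a vertex cover of size 5 (every listed pair touches it), so no matching can be larger.

5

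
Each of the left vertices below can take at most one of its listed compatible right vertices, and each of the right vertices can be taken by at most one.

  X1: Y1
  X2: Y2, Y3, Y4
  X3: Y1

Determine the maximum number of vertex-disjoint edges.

Unit-capacity flow: source→left, listed edges, right→sink; max matching = max flow.
Augmenting path X1→Y1 (+1); matched 1.
Augmenting path X2→Y2 (+1); matched 2.
No augmenting path remains; maximum matching = 2.
König certificate: {X2, Y1} is a vertex cover of size 2 (every listed pair touches it), so no matching can be larger.

2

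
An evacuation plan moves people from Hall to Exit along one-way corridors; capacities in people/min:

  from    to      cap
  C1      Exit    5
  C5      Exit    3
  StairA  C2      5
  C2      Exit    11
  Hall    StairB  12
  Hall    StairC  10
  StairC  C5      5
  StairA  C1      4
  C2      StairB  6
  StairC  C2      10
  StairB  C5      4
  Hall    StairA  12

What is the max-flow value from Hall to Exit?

18

Augment Hall→StairB→C5→Exit: bottleneck 3, flow now 3.
Augment Hall→StairC→C2→Exit: bottleneck 10, flow now 13.
Augment Hall→StairA→C1→Exit: bottleneck 4, flow now 17.
Augment Hall→StairA→C2→Exit: bottleneck 1, flow now 18.
No augmenting path remains; maximum flow = 18.
In the residual graph, reachable from Hall: {Hall, StairB, StairC, StairA, C5, C2}.
Min-cut edges: StairA→C1 (4), C5→Exit (3), C2→Exit (11); capacity 4 + 3 + 11 = 18.
This cut is saturated, so no flow can exceed 18.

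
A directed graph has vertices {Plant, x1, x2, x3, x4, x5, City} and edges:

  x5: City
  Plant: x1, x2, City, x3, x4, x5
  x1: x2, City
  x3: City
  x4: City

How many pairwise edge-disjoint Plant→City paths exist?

Assign every edge capacity 1; by Menger, the answer equals the max flow.
Path Plant→City (+1); total 1.
Path Plant→x1→City (+1); total 2.
Path Plant→x3→City (+1); total 3.
Path Plant→x4→City (+1); total 4.
Path Plant→x5→City (+1); total 5.
No residual Plant→City path; max flow = 5.
Certifying cut of size 5: {Plant→City, Plant→x1, Plant→x3, Plant→x4, Plant→x5}.

5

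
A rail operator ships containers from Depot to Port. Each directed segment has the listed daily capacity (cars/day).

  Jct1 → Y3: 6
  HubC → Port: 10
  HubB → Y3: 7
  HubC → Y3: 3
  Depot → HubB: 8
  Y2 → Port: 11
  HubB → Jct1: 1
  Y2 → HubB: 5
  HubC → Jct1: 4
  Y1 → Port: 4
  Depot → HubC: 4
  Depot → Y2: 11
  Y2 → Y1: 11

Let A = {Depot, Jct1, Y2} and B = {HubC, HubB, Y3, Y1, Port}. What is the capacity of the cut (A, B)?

Edges leaving {Depot, Jct1, Y2}: Depot→HubC (4), Depot→HubB (8), Jct1→Y3 (6), Y2→HubB (5), Y2→Y1 (11), Y2→Port (11).
Cut capacity = 4 + 8 + 6 + 5 + 11 + 11 = 45.

45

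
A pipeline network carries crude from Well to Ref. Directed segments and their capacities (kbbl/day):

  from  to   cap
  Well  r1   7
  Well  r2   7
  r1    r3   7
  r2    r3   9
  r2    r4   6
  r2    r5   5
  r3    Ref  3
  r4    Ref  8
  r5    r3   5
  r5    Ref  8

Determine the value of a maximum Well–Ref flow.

Augment Well→r1→r3→Ref: bottleneck 3, flow now 3.
Augment Well→r2→r4→Ref: bottleneck 6, flow now 9.
Augment Well→r2→r5→Ref: bottleneck 1, flow now 10.
No augmenting path remains; maximum flow = 10.
In the residual graph, reachable from Well: {Well, r1, r3}.
Min-cut edges: Well→r2 (7), r3→Ref (3); capacity 7 + 3 = 10.
This cut is saturated, so no flow can exceed 10.

10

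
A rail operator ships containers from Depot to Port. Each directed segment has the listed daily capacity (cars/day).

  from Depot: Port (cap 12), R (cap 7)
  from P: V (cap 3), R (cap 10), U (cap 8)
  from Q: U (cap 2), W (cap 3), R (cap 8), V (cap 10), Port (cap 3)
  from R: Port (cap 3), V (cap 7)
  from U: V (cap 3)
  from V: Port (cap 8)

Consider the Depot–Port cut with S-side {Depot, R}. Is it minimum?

Given cut capacity: 12 + 7 + 3 = 22.
Augment Depot→Port: bottleneck 12, flow now 12.
Augment Depot→R→Port: bottleneck 3, flow now 15.
Augment Depot→R→V→Port: bottleneck 4, flow now 19.
No augmenting path remains; maximum flow = 19.
In the residual graph, reachable from Depot: {Depot}.
Min-cut edges: Depot→R (7), Depot→Port (12); capacity 7 + 12 = 19.
Cut capacity 22 exceeds the max flow 19, so it is not minimum.

No — its capacity is 22, but the minimum cut has capacity 19.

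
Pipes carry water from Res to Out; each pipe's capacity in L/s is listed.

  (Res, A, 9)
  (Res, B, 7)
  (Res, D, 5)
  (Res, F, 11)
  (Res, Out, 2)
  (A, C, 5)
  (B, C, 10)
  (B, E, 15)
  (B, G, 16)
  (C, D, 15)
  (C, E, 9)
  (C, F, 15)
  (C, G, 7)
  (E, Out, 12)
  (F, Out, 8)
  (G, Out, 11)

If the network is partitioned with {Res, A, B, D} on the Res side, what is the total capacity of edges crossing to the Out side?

Edges leaving {Res, A, B, D}: Res→F (11), Res→Out (2), A→C (5), B→C (10), B→E (15), B→G (16).
Cut capacity = 11 + 2 + 5 + 10 + 15 + 16 = 59.

59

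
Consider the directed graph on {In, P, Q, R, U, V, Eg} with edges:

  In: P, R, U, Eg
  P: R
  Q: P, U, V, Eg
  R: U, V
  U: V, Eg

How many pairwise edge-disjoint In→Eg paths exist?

2

Assign every edge capacity 1; by Menger, the answer equals the max flow.
Path In→Eg (+1); total 1.
Path In→U→Eg (+1); total 2.
No residual In→Eg path; max flow = 2.
Certifying cut of size 2: {In→Eg, U→Eg}.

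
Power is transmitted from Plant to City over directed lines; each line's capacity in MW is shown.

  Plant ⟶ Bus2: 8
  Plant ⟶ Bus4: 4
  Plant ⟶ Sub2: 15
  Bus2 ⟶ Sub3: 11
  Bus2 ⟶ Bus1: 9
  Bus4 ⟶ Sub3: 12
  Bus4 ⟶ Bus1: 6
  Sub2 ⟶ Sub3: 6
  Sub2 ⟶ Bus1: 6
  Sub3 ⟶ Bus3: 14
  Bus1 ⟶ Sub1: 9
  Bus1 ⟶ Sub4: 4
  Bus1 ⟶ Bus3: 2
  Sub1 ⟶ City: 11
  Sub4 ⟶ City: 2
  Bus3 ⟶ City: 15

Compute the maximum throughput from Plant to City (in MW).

24

Augment Plant→Bus2→Sub3→Bus3→City: bottleneck 8, flow now 8.
Augment Plant→Bus4→Sub3→Bus3→City: bottleneck 4, flow now 12.
Augment Plant→Sub2→Sub3→Bus3→City: bottleneck 2, flow now 14.
Augment Plant→Sub2→Bus1→Sub1→City: bottleneck 6, flow now 20.
Augment Plant→Sub2→Sub3→Bus2→Bus1→Sub1→City: bottleneck 3, flow now 23. (uses reverse residual edge)
Augment Plant→Sub2→Sub3→Bus2→Bus1→Sub4→City: bottleneck 1, flow now 24. (uses reverse residual edge)
No augmenting path remains; maximum flow = 24.
In the residual graph, reachable from Plant: {Plant, Sub2}.
Min-cut edges: Plant→Bus2 (8), Plant→Bus4 (4), Sub2→Sub3 (6), Sub2→Bus1 (6); capacity 8 + 4 + 6 + 6 = 24.
This cut is saturated, so no flow can exceed 24.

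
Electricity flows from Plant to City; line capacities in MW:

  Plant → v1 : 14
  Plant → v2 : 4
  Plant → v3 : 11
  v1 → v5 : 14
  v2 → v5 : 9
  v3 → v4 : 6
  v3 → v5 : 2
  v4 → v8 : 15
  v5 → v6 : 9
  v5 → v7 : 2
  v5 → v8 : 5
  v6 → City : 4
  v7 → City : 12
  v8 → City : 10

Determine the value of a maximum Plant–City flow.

16

Augment Plant→v1→v5→v6→City: bottleneck 4, flow now 4.
Augment Plant→v1→v5→v7→City: bottleneck 2, flow now 6.
Augment Plant→v1→v5→v8→City: bottleneck 5, flow now 11.
Augment Plant→v3→v4→v8→City: bottleneck 5, flow now 16.
No augmenting path remains; maximum flow = 16.
In the residual graph, reachable from Plant: {Plant, v1, v2, v3, v4, v5, v6, v8}.
Min-cut edges: v5→v7 (2), v6→City (4), v8→City (10); capacity 2 + 4 + 10 = 16.
This cut is saturated, so no flow can exceed 16.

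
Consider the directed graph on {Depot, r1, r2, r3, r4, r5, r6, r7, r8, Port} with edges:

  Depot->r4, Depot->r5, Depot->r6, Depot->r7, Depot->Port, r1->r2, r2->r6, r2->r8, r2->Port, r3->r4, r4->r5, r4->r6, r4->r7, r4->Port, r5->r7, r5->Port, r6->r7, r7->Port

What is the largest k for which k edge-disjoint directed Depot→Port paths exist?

Assign every edge capacity 1; by Menger, the answer equals the max flow.
Path Depot→Port (+1); total 1.
Path Depot→r4→Port (+1); total 2.
Path Depot→r5→Port (+1); total 3.
Path Depot→r7→Port (+1); total 4.
No residual Depot→Port path; max flow = 4.
Certifying cut of size 4: {Depot→Port, Depot→r4, Depot→r5, r7→Port}.

4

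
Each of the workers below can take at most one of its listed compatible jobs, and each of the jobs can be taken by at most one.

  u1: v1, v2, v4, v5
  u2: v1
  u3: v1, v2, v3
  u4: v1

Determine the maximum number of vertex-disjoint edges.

3

Unit-capacity flow: source→left, listed edges, right→sink; max matching = max flow.
Augmenting path u1→v1 (+1); matched 1.
Augmenting path u3→v2 (+1); matched 2.
Augmenting path u2→v1→u1→v4 (+1); matched 3.
No augmenting path remains; maximum matching = 3.
König certificate: {u1, u3, v1} is a vertex cover of size 3 (every listed pair touches it), so no matching can be larger.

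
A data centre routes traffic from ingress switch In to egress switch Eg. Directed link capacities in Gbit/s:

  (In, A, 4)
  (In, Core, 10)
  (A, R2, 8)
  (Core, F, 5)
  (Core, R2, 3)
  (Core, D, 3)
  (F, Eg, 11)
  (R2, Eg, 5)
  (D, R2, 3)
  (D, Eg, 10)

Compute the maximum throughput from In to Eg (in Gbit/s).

13

Augment In→A→R2→Eg: bottleneck 4, flow now 4.
Augment In→Core→F→Eg: bottleneck 5, flow now 9.
Augment In→Core→R2→Eg: bottleneck 1, flow now 10.
Augment In→Core→D→Eg: bottleneck 3, flow now 13.
No augmenting path remains; maximum flow = 13.
In the residual graph, reachable from In: {In, A, Core, R2}.
Min-cut edges: Core→F (5), Core→D (3), R2→Eg (5); capacity 5 + 3 + 5 = 13.
This cut is saturated, so no flow can exceed 13.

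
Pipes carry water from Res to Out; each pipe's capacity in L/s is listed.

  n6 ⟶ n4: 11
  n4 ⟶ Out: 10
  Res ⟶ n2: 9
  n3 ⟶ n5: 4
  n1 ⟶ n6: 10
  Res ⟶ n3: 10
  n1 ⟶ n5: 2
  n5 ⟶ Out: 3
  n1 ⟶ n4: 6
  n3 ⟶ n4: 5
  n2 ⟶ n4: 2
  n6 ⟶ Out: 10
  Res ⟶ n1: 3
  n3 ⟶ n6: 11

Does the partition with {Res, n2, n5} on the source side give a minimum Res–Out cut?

Given cut capacity: 3 + 10 + 2 + 3 = 18.
Augment Res→n1→n4→Out: bottleneck 3, flow now 3.
Augment Res→n2→n4→Out: bottleneck 2, flow now 5.
Augment Res→n3→n4→Out: bottleneck 5, flow now 10.
Augment Res→n3→n5→Out: bottleneck 3, flow now 13.
Augment Res→n3→n6→Out: bottleneck 2, flow now 15.
No augmenting path remains; maximum flow = 15.
In the residual graph, reachable from Res: {Res, n2}.
Min-cut edges: Res→n1 (3), Res→n3 (10), n2→n4 (2); capacity 3 + 10 + 2 = 15.
Cut capacity 18 exceeds the max flow 15, so it is not minimum.

No — its capacity is 18, but the minimum cut has capacity 15.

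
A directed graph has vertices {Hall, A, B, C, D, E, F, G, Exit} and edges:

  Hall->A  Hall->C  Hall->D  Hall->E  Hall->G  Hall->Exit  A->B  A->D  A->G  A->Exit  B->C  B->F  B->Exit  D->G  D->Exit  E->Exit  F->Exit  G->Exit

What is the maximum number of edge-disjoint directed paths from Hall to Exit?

5

Assign every edge capacity 1; by Menger, the answer equals the max flow.
Path Hall→Exit (+1); total 1.
Path Hall→A→Exit (+1); total 2.
Path Hall→D→Exit (+1); total 3.
Path Hall→E→Exit (+1); total 4.
Path Hall→G→Exit (+1); total 5.
No residual Hall→Exit path; max flow = 5.
Certifying cut of size 5: {Hall→A, Hall→D, Hall→E, Hall→Exit, Hall→G}.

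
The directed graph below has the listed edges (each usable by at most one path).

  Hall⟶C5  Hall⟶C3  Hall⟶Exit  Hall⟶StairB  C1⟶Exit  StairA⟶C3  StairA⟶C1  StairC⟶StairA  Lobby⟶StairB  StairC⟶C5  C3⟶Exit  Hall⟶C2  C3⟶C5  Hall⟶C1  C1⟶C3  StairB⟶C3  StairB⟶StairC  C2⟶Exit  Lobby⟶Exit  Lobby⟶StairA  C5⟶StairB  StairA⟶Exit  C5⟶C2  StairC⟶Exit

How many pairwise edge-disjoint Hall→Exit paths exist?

Assign every edge capacity 1; by Menger, the answer equals the max flow.
Path Hall→Exit (+1); total 1.
Path Hall→C1→Exit (+1); total 2.
Path Hall→C3→Exit (+1); total 3.
Path Hall→C2→Exit (+1); total 4.
Path Hall→StairB→StairC→Exit (+1); total 5.
No residual Hall→Exit path; max flow = 5.
Certifying cut of size 5: {C2→Exit, C3→Exit, Hall→C1, Hall→Exit, StairB→StairC}.

5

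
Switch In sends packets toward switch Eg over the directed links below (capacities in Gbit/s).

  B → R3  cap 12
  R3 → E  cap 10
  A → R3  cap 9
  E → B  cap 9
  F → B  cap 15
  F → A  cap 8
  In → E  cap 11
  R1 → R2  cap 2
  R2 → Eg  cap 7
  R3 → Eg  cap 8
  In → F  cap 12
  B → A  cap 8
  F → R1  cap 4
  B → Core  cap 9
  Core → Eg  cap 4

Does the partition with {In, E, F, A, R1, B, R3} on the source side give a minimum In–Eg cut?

Given cut capacity: 2 + 9 + 8 = 19.
Augment In→E→B→R3→Eg: bottleneck 8, flow now 8.
Augment In→E→B→Core→Eg: bottleneck 1, flow now 9.
Augment In→F→R1→R2→Eg: bottleneck 2, flow now 11.
Augment In→F→B→Core→Eg: bottleneck 3, flow now 14.
No augmenting path remains; maximum flow = 14.
In the residual graph, reachable from In: {In, E, F, A, R1, B, R3, Core}.
Min-cut edges: R1→R2 (2), R3→Eg (8), Core→Eg (4); capacity 2 + 8 + 4 = 14.
Cut capacity 19 exceeds the max flow 14, so it is not minimum.

No — its capacity is 19, but the minimum cut has capacity 14.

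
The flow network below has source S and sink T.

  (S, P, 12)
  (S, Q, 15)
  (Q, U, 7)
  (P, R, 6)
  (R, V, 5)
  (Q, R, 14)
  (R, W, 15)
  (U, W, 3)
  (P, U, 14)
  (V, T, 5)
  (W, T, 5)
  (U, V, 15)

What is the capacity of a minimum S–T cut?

10

Augment S→P→R→V→T: bottleneck 5, flow now 5.
Augment S→P→R→W→T: bottleneck 1, flow now 6.
Augment S→P→U→W→T: bottleneck 3, flow now 9.
Augment S→Q→R→W→T: bottleneck 1, flow now 10.
No augmenting path remains; maximum flow = 10.
By max-flow min-cut, the minimum cut capacity equals the max flow.
In the residual graph, reachable from S: {S, P, Q, R, U, V, W}.
Min-cut edges: V→T (5), W→T (5); capacity 5 + 5 = 10.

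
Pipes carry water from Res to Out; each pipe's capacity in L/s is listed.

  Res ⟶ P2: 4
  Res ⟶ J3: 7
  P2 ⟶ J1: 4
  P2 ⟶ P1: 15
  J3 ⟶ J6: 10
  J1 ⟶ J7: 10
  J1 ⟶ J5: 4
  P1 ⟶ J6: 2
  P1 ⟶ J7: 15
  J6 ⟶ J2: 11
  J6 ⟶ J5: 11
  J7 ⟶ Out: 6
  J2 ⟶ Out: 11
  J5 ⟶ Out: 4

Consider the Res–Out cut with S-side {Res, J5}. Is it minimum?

Given cut capacity: 4 + 7 + 4 = 15.
Augment Res→P2→J1→J7→Out: bottleneck 4, flow now 4.
Augment Res→J3→J6→J2→Out: bottleneck 7, flow now 11.
No augmenting path remains; maximum flow = 11.
In the residual graph, reachable from Res: {Res}.
Min-cut edges: Res→P2 (4), Res→J3 (7); capacity 4 + 7 = 11.
Cut capacity 15 exceeds the max flow 11, so it is not minimum.

No — its capacity is 15, but the minimum cut has capacity 11.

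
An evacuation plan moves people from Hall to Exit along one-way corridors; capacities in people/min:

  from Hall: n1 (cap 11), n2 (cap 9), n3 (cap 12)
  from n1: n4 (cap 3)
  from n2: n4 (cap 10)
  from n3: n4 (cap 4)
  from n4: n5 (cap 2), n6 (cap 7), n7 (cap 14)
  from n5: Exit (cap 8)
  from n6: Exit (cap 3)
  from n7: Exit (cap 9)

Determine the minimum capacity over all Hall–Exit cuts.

Augment Hall→n1→n4→n5→Exit: bottleneck 2, flow now 2.
Augment Hall→n1→n4→n6→Exit: bottleneck 1, flow now 3.
Augment Hall→n2→n4→n6→Exit: bottleneck 2, flow now 5.
Augment Hall→n2→n4→n7→Exit: bottleneck 7, flow now 12.
Augment Hall→n3→n4→n7→Exit: bottleneck 2, flow now 14.
No augmenting path remains; maximum flow = 14.
By max-flow min-cut, the minimum cut capacity equals the max flow.
In the residual graph, reachable from Hall: {Hall, n1, n2, n3, n4, n6, n7}.
Min-cut edges: n4→n5 (2), n6→Exit (3), n7→Exit (9); capacity 2 + 3 + 9 = 14.

14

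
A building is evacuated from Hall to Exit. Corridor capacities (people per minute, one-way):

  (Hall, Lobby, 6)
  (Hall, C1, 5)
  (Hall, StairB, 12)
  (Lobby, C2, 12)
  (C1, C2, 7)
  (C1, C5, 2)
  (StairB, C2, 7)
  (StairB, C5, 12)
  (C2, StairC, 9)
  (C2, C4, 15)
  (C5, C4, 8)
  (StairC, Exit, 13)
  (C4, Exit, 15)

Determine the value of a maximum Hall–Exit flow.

Augment Hall→Lobby→C2→StairC→Exit: bottleneck 6, flow now 6.
Augment Hall→C1→C2→StairC→Exit: bottleneck 3, flow now 9.
Augment Hall→C1→C2→C4→Exit: bottleneck 2, flow now 11.
Augment Hall→StairB→C2→C4→Exit: bottleneck 7, flow now 18.
Augment Hall→StairB→C5→C4→Exit: bottleneck 5, flow now 23.
No augmenting path remains; maximum flow = 23.
In the residual graph, reachable from Hall: {Hall}.
Min-cut edges: Hall→Lobby (6), Hall→C1 (5), Hall→StairB (12); capacity 6 + 5 + 12 = 23.
This cut is saturated, so no flow can exceed 23.

23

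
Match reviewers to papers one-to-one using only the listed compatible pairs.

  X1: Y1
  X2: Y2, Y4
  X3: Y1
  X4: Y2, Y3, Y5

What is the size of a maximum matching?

Unit-capacity flow: source→left, listed edges, right→sink; max matching = max flow.
Augmenting path X1→Y1 (+1); matched 1.
Augmenting path X2→Y2 (+1); matched 2.
Augmenting path X4→Y3 (+1); matched 3.
No augmenting path remains; maximum matching = 3.
König certificate: {X2, X4, Y1} is a vertex cover of size 3 (every listed pair touches it), so no matching can be larger.

3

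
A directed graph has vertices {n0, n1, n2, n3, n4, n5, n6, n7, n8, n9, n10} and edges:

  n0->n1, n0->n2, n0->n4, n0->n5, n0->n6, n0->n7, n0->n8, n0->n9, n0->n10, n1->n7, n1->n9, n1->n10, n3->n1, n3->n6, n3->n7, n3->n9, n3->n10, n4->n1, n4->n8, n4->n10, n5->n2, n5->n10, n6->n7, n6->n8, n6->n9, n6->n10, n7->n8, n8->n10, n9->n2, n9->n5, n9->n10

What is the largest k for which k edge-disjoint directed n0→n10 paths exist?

Assign every edge capacity 1; by Menger, the answer equals the max flow.
Path n0→n10 (+1); total 1.
Path n0→n1→n10 (+1); total 2.
Path n0→n4→n10 (+1); total 3.
Path n0→n5→n10 (+1); total 4.
Path n0→n6→n10 (+1); total 5.
Path n0→n8→n10 (+1); total 6.
Path n0→n9→n10 (+1); total 7.
No residual n0→n10 path; max flow = 7.
Certifying cut of size 7: {n0→n1, n0→n10, n0→n4, n0→n5, n0→n6, n0→n9, n8→n10}.

7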